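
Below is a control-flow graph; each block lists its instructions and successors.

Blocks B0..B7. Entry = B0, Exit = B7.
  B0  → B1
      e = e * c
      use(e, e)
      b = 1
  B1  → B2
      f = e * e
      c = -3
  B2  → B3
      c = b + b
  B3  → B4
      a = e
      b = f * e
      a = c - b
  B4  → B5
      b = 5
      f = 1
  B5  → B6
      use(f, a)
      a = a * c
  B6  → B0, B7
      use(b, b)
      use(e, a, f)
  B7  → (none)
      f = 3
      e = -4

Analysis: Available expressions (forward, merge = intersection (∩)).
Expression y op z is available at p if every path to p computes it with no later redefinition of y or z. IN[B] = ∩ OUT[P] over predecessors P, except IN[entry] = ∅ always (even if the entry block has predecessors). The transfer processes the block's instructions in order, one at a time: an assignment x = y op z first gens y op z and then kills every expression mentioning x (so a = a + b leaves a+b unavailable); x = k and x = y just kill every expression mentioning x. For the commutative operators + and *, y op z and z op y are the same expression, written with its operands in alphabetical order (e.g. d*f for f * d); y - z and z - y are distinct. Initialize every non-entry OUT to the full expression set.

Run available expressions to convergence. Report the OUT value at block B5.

Answer: {e*e}

Derivation:
Fixpoint table:
  B0:   IN={}   OUT={}
  B1:   IN={}   OUT={e*e}
  B2:   IN={e*e}   OUT={b+b, e*e}
  B3:   IN={b+b, e*e}   OUT={c-b, e*e, e*f}
  B4:   IN={c-b, e*e, e*f}   OUT={e*e}
  B5:   IN={e*e}   OUT={e*e}
  B6:   IN={e*e}   OUT={e*e}
  B7:   IN={e*e}   OUT={}

Merge at B5: IN[B5] = OUT[B4] = {e*e}
Applying B5's transfer function to that IN value gives OUT[B5] (row B5 above).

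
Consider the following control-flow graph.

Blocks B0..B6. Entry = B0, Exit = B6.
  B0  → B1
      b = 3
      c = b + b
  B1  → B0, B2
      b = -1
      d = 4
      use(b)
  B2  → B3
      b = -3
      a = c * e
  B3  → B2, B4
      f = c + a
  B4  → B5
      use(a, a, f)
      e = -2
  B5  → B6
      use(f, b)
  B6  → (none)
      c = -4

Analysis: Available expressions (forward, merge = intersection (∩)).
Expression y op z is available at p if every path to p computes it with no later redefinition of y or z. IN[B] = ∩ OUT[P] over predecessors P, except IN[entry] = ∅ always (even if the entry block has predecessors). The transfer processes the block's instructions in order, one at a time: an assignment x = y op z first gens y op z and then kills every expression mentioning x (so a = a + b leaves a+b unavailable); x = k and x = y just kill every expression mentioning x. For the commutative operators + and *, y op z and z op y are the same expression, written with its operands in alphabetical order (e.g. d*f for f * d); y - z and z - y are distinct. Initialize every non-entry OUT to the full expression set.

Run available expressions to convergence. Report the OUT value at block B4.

Per-block solution:
  B0:  IN={}  OUT={b+b}
  B1:  IN={b+b}  OUT={}
  B2:  IN={}  OUT={c*e}
  B3:  IN={c*e}  OUT={a+c, c*e}
  B4:  IN={a+c, c*e}  OUT={a+c}
  B5:  IN={a+c}  OUT={a+c}
  B6:  IN={a+c}  OUT={}

Merge at B4: IN[B4] = OUT[B3] = {a+c, c*e}
Applying B4's transfer function to that IN value gives OUT[B4] (row B4 above).

Answer: {a+c}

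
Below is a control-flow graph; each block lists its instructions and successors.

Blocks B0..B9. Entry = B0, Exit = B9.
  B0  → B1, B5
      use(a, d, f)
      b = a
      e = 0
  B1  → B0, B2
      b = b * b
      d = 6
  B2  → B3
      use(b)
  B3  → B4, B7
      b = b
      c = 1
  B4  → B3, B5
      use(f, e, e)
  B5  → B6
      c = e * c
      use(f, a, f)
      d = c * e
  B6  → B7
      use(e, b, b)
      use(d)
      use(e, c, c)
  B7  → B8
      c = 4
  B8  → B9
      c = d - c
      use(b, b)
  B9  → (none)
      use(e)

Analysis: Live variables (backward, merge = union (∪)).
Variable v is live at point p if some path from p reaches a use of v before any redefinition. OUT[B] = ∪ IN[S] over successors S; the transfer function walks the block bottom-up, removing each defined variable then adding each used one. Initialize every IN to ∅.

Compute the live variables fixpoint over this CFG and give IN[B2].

Answer: {a, b, d, e, f}

Derivation:
Fixpoint table:
  B0: | IN={a, c, d, f} | OUT={a, b, c, e, f}
  B1: | IN={a, b, c, e, f} | OUT={a, b, c, d, e, f}
  B2: | IN={a, b, d, e, f} | OUT={a, b, d, e, f}
  B3: | IN={a, b, d, e, f} | OUT={a, b, c, d, e, f}
  B4: | IN={a, b, c, d, e, f} | OUT={a, b, c, d, e, f}
  B5: | IN={a, b, c, e, f} | OUT={b, c, d, e}
  B6: | IN={b, c, d, e} | OUT={b, d, e}
  B7: | IN={b, d, e} | OUT={b, c, d, e}
  B8: | IN={b, c, d, e} | OUT={e}
  B9: | IN={e} | OUT={}

Merge at B2: OUT[B2] = IN[B3] = {a, b, d, e, f}
Applying B2's transfer function to that OUT value gives IN[B2] (row B2 above).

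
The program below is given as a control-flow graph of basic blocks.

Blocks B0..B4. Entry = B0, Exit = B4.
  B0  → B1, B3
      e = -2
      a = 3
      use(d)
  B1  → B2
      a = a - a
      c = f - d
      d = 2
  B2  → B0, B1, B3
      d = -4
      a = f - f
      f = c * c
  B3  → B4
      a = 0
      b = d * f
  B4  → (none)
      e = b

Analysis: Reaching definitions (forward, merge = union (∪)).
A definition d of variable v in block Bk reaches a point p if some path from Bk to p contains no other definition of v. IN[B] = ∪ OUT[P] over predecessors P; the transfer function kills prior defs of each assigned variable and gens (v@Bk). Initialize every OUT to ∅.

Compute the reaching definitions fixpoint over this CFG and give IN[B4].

Per-block solution:
  B0: | IN={a@B2, c@B1, d@B2, e@B0, f@B2} | OUT={a@B0, c@B1, d@B2, e@B0, f@B2}
  B1: | IN={a@B0, a@B2, c@B1, d@B2, e@B0, f@B2} | OUT={a@B1, c@B1, d@B1, e@B0, f@B2}
  B2: | IN={a@B1, c@B1, d@B1, e@B0, f@B2} | OUT={a@B2, c@B1, d@B2, e@B0, f@B2}
  B3: | IN={a@B0, a@B2, c@B1, d@B2, e@B0, f@B2} | OUT={a@B3, b@B3, c@B1, d@B2, e@B0, f@B2}
  B4: | IN={a@B3, b@B3, c@B1, d@B2, e@B0, f@B2} | OUT={a@B3, b@B3, c@B1, d@B2, e@B4, f@B2}

Merge at B4: IN[B4] = OUT[B3] = {a@B3, b@B3, c@B1, d@B2, e@B0, f@B2}

Answer: {a@B3, b@B3, c@B1, d@B2, e@B0, f@B2}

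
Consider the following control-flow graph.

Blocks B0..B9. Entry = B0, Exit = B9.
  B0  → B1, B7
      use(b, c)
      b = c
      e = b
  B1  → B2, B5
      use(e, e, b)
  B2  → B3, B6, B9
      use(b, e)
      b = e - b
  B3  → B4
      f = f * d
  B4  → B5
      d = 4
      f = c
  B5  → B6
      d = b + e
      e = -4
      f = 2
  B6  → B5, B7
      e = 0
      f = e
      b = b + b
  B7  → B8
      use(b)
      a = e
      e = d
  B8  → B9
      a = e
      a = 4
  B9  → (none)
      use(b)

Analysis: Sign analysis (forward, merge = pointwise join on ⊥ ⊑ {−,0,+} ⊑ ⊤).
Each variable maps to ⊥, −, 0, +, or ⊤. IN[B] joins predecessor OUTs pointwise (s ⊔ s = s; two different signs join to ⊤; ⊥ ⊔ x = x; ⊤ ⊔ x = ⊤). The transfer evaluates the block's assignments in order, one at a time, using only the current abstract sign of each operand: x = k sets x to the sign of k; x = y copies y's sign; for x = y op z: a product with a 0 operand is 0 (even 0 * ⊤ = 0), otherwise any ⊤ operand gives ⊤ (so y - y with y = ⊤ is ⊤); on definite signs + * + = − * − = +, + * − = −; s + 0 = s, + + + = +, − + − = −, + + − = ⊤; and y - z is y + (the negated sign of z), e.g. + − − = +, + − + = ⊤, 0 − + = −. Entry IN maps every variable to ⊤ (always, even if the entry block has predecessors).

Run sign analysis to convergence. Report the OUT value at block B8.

Answer: {a: +, b: ⊤, c: ⊤, d: ⊤, e: ⊤, f: ⊤}

Working:
Converged values:
  B0:  IN=(all ⊤)  OUT=(all ⊤)
  B1:  IN=(all ⊤)  OUT=(all ⊤)
  B2:  IN=(all ⊤)  OUT=(all ⊤)
  B3:  IN=(all ⊤)  OUT=(all ⊤)
  B4:  IN=(all ⊤)  OUT={d:+; rest ⊤}
  B5:  IN=(all ⊤)  OUT={e:-, f:+; rest ⊤}
  B6:  IN=(all ⊤)  OUT={e:0, f:0; rest ⊤}
  B7:  IN=(all ⊤)  OUT=(all ⊤)
  B8:  IN=(all ⊤)  OUT={a:+; rest ⊤}
  B9:  IN=(all ⊤)  OUT=(all ⊤)

Merge at B8: IN[B8] = OUT[B7] = {a: ⊤, b: ⊤, c: ⊤, d: ⊤, e: ⊤, f: ⊤}
Applying B8's transfer function to that IN value gives OUT[B8] (row B8 above).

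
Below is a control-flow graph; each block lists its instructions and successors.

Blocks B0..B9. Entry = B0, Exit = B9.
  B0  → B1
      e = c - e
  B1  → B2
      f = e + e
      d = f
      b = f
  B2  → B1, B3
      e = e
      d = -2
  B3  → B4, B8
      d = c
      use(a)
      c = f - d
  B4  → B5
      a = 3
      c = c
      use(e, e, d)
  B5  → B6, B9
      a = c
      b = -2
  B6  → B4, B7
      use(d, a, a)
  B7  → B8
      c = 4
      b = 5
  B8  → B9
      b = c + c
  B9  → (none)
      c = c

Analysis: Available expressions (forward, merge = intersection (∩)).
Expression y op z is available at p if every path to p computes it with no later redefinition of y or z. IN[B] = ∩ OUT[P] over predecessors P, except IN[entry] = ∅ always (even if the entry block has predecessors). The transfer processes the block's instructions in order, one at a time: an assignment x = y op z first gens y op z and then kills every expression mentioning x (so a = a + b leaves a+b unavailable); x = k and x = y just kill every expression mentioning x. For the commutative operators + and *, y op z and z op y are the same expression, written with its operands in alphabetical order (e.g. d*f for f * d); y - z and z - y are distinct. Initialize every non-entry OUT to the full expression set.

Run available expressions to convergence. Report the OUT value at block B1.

Per-block solution:
  B0:   IN={}   OUT={}
  B1:   IN={}   OUT={e+e}
  B2:   IN={e+e}   OUT={}
  B3:   IN={}   OUT={f-d}
  B4:   IN={f-d}   OUT={f-d}
  B5:   IN={f-d}   OUT={f-d}
  B6:   IN={f-d}   OUT={f-d}
  B7:   IN={f-d}   OUT={f-d}
  B8:   IN={f-d}   OUT={c+c, f-d}
  B9:   IN={f-d}   OUT={f-d}

Merge at B1: IN[B1] = OUT[B0] ∩ OUT[B2] = {}
Applying B1's transfer function to that IN value gives OUT[B1] (row B1 above).

Answer: {e+e}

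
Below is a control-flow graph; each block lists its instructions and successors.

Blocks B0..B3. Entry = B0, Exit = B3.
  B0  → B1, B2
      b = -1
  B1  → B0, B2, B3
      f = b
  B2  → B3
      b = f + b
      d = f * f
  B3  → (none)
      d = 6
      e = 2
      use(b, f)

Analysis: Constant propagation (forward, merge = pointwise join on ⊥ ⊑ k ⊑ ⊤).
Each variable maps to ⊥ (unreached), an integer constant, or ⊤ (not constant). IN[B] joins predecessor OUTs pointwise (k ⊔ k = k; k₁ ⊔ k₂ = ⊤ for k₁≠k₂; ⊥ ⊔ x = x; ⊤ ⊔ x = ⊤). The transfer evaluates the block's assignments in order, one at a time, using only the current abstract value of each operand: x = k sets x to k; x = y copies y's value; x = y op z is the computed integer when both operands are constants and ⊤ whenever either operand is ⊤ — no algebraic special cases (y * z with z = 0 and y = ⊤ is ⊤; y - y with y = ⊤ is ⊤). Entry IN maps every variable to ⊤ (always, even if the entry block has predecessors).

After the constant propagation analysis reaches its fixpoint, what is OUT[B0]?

Per-block solution:
  B0:  IN=(all ⊤)  OUT={b:-1; rest ⊤}
  B1:  IN={b:-1; rest ⊤}  OUT={b:-1, f:-1; rest ⊤}
  B2:  IN={b:-1; rest ⊤}  OUT=(all ⊤)
  B3:  IN=(all ⊤)  OUT={d:6, e:2; rest ⊤}

Merge at B0 (entry node, so the boundary value (all ⊤) is joined with the incoming edge(s)): IN[B0] = (all ⊤) ⊔ OUT[B1] = {a: ⊤, b: ⊤, c: ⊤, d: ⊤, e: ⊤, f: ⊤}
Applying B0's transfer function to that IN value gives OUT[B0] (row B0 above).

Answer: {a: ⊤, b: -1, c: ⊤, d: ⊤, e: ⊤, f: ⊤}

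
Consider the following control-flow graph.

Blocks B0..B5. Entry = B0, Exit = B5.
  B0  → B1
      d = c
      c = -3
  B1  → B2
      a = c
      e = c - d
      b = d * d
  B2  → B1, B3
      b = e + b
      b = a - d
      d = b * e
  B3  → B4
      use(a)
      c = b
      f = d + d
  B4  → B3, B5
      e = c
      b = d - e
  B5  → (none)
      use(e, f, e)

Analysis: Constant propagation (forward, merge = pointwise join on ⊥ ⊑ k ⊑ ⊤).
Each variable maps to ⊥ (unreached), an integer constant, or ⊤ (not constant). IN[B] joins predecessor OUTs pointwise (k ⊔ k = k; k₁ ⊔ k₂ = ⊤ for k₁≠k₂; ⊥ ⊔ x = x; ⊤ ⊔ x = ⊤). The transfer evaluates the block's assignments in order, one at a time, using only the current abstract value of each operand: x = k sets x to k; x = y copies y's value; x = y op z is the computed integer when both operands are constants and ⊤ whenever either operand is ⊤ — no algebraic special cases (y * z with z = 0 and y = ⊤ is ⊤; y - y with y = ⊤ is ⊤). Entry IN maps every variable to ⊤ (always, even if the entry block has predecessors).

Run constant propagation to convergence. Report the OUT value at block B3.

Answer: {a: -3, b: ⊤, c: ⊤, d: ⊤, e: ⊤, f: ⊤}

Working:
Per-block solution:
  B0:   IN=(all ⊤)   OUT={c:-3; rest ⊤}
  B1:   IN={c:-3; rest ⊤}   OUT={a:-3, c:-3; rest ⊤}
  B2:   IN={a:-3, c:-3; rest ⊤}   OUT={a:-3, c:-3; rest ⊤}
  B3:   IN={a:-3; rest ⊤}   OUT={a:-3; rest ⊤}
  B4:   IN={a:-3; rest ⊤}   OUT={a:-3; rest ⊤}
  B5:   IN={a:-3; rest ⊤}   OUT={a:-3; rest ⊤}

Merge at B3: IN[B3] = OUT[B2] ⊔ OUT[B4] = {a: -3, b: ⊤, c: ⊤, d: ⊤, e: ⊤, f: ⊤}
Applying B3's transfer function to that IN value gives OUT[B3] (row B3 above).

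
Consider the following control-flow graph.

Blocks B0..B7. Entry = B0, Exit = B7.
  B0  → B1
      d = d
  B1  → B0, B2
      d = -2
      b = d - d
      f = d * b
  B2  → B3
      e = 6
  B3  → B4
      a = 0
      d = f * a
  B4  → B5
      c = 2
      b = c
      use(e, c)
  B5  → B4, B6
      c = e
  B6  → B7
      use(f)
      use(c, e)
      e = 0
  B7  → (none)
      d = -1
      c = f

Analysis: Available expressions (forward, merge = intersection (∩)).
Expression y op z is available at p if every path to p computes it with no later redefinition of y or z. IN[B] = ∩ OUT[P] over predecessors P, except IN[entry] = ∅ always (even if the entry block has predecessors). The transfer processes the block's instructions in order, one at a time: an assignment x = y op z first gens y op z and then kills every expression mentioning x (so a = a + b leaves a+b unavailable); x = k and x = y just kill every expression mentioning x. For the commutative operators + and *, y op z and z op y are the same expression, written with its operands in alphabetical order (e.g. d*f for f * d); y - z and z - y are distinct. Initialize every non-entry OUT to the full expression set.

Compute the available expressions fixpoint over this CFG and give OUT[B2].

Answer: {b*d, d-d}

Trace:
Per-block solution:
  B0:   IN={}   OUT={}
  B1:   IN={}   OUT={b*d, d-d}
  B2:   IN={b*d, d-d}   OUT={b*d, d-d}
  B3:   IN={b*d, d-d}   OUT={a*f}
  B4:   IN={a*f}   OUT={a*f}
  B5:   IN={a*f}   OUT={a*f}
  B6:   IN={a*f}   OUT={a*f}
  B7:   IN={a*f}   OUT={a*f}

Merge at B2: IN[B2] = OUT[B1] = {b*d, d-d}
Applying B2's transfer function to that IN value gives OUT[B2] (row B2 above).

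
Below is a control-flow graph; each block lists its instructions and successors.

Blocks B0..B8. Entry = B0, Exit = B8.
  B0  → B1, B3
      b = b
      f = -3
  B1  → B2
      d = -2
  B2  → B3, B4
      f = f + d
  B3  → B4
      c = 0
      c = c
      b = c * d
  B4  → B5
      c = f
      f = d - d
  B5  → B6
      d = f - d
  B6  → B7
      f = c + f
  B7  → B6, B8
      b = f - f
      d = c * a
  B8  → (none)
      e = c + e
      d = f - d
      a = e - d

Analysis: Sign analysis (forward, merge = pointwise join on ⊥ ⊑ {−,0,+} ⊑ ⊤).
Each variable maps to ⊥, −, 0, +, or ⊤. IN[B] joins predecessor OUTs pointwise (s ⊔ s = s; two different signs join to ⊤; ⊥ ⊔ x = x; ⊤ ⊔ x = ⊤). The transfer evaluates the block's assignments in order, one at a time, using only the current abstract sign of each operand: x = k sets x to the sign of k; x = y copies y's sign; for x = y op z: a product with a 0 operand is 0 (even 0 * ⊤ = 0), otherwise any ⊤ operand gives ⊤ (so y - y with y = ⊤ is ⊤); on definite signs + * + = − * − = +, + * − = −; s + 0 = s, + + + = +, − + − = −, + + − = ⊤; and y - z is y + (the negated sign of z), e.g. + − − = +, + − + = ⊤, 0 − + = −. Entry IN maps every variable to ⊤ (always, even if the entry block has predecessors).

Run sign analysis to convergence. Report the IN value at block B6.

Answer: {a: ⊤, b: ⊤, c: -, d: ⊤, e: ⊤, f: ⊤}

Working:
Fixpoint table:
  B0: | IN=(all ⊤) | OUT={f:-; rest ⊤}
  B1: | IN={f:-; rest ⊤} | OUT={d:-, f:-; rest ⊤}
  B2: | IN={d:-, f:-; rest ⊤} | OUT={d:-, f:-; rest ⊤}
  B3: | IN={f:-; rest ⊤} | OUT={b:0, c:0, f:-; rest ⊤}
  B4: | IN={f:-; rest ⊤} | OUT={c:-; rest ⊤}
  B5: | IN={c:-; rest ⊤} | OUT={c:-; rest ⊤}
  B6: | IN={c:-; rest ⊤} | OUT={c:-; rest ⊤}
  B7: | IN={c:-; rest ⊤} | OUT={c:-; rest ⊤}
  B8: | IN={c:-; rest ⊤} | OUT={c:-; rest ⊤}

Merge at B6: IN[B6] = OUT[B5] ⊔ OUT[B7] = {a: ⊤, b: ⊤, c: -, d: ⊤, e: ⊤, f: ⊤}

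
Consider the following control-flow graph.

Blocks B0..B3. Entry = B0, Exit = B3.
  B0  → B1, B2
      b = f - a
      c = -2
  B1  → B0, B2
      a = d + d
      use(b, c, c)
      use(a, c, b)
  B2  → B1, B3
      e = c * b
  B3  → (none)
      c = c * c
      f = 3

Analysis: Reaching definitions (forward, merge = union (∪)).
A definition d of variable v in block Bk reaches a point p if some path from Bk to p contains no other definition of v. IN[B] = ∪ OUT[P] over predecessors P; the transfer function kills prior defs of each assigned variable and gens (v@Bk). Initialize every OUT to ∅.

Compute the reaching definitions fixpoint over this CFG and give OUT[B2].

Answer: {a@B1, b@B0, c@B0, e@B2}

Working:
Per-block solution:
  B0:  IN={a@B1, b@B0, c@B0, e@B2}  OUT={a@B1, b@B0, c@B0, e@B2}
  B1:  IN={a@B1, b@B0, c@B0, e@B2}  OUT={a@B1, b@B0, c@B0, e@B2}
  B2:  IN={a@B1, b@B0, c@B0, e@B2}  OUT={a@B1, b@B0, c@B0, e@B2}
  B3:  IN={a@B1, b@B0, c@B0, e@B2}  OUT={a@B1, b@B0, c@B3, e@B2, f@B3}

Merge at B2: IN[B2] = OUT[B0] ⊔ OUT[B1] = {a@B1, b@B0, c@B0, e@B2}
Applying B2's transfer function to that IN value gives OUT[B2] (row B2 above).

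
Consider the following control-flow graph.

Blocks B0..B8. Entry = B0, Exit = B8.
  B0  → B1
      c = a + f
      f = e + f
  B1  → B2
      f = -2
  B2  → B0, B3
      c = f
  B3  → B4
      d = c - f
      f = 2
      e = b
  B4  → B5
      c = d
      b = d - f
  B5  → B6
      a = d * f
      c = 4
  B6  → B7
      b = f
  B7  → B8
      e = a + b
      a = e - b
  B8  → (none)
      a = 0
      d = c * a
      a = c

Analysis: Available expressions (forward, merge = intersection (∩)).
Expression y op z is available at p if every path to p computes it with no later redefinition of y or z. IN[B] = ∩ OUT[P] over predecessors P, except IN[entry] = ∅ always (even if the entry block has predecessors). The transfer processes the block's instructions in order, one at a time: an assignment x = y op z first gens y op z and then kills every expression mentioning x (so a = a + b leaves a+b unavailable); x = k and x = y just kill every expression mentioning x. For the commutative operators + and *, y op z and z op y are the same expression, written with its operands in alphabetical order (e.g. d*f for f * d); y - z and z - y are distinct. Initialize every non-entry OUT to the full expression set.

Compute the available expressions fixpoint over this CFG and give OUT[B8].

Per-block solution:
  B0: | IN={} | OUT={}
  B1: | IN={} | OUT={}
  B2: | IN={} | OUT={}
  B3: | IN={} | OUT={}
  B4: | IN={} | OUT={d-f}
  B5: | IN={d-f} | OUT={d*f, d-f}
  B6: | IN={d*f, d-f} | OUT={d*f, d-f}
  B7: | IN={d*f, d-f} | OUT={d*f, d-f, e-b}
  B8: | IN={d*f, d-f, e-b} | OUT={e-b}

Merge at B8: IN[B8] = OUT[B7] = {d*f, d-f, e-b}
Applying B8's transfer function to that IN value gives OUT[B8] (row B8 above).

Answer: {e-b}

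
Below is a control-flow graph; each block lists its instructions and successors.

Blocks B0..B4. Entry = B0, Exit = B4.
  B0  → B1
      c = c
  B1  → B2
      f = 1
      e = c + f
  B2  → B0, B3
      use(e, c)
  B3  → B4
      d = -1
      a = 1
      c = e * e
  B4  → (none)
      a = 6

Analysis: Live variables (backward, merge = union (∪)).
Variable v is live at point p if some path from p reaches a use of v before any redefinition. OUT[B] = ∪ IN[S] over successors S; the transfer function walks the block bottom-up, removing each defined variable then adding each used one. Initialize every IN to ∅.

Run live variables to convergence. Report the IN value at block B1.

Answer: {c}

Derivation:
Converged values:
  B0:   IN={c}   OUT={c}
  B1:   IN={c}   OUT={c, e}
  B2:   IN={c, e}   OUT={c, e}
  B3:   IN={e}   OUT={}
  B4:   IN={}   OUT={}

Merge at B1: OUT[B1] = IN[B2] = {c, e}
Applying B1's transfer function to that OUT value gives IN[B1] (row B1 above).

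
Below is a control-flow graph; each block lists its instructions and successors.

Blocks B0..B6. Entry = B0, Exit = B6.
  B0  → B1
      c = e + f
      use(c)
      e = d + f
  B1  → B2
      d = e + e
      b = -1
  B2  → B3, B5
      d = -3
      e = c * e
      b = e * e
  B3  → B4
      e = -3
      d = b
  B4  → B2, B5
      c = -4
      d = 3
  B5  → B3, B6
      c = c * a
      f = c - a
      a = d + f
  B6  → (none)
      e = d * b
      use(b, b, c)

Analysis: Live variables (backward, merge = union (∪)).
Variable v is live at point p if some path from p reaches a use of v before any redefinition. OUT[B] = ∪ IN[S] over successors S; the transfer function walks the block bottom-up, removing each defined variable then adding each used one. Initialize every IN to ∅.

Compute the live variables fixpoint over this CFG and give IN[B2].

Answer: {a, c, e}

Trace:
Fixpoint table:
  B0:   IN={a, d, e, f}   OUT={a, c, e}
  B1:   IN={a, c, e}   OUT={a, c, e}
  B2:   IN={a, c, e}   OUT={a, b, c, d}
  B3:   IN={a, b}   OUT={a, b, e}
  B4:   IN={a, b, e}   OUT={a, b, c, d, e}
  B5:   IN={a, b, c, d}   OUT={a, b, c, d}
  B6:   IN={b, c, d}   OUT={}

Merge at B2: OUT[B2] = IN[B3] ⊔ IN[B5] = {a, b, c, d}
Applying B2's transfer function to that OUT value gives IN[B2] (row B2 above).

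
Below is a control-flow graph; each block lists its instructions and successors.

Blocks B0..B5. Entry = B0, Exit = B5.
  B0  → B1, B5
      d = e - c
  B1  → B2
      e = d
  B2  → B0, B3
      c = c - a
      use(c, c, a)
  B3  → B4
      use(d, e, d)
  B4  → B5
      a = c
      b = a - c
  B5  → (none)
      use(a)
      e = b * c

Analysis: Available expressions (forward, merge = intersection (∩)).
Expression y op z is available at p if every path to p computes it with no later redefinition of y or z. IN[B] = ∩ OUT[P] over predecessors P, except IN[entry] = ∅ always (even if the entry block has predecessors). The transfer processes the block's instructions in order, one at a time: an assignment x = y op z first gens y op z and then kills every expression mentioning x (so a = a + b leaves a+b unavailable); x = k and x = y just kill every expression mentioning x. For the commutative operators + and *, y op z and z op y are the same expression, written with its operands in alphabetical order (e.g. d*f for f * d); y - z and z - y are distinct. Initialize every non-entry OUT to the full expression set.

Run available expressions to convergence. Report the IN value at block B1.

Converged values:
  B0:   IN={}   OUT={e-c}
  B1:   IN={e-c}   OUT={}
  B2:   IN={}   OUT={}
  B3:   IN={}   OUT={}
  B4:   IN={}   OUT={a-c}
  B5:   IN={}   OUT={b*c}

Merge at B1: IN[B1] = OUT[B0] = {e-c}

Answer: {e-c}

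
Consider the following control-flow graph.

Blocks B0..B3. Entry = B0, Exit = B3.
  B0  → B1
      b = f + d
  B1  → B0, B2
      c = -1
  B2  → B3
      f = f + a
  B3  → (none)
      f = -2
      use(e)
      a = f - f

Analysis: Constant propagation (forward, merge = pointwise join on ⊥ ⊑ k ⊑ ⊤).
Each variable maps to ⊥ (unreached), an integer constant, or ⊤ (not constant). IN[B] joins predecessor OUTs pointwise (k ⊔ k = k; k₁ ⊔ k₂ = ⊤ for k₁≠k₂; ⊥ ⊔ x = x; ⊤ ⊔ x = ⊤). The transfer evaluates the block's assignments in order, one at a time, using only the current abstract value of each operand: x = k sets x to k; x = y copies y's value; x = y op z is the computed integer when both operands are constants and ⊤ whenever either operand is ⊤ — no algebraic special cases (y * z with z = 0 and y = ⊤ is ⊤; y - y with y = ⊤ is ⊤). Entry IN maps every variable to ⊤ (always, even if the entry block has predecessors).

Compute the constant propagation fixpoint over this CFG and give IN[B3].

Answer: {a: ⊤, b: ⊤, c: -1, d: ⊤, e: ⊤, f: ⊤}

Derivation:
Fixpoint table:
  B0:  IN=(all ⊤)  OUT=(all ⊤)
  B1:  IN=(all ⊤)  OUT={c:-1; rest ⊤}
  B2:  IN={c:-1; rest ⊤}  OUT={c:-1; rest ⊤}
  B3:  IN={c:-1; rest ⊤}  OUT={a:0, c:-1, f:-2; rest ⊤}

Merge at B3: IN[B3] = OUT[B2] = {a: ⊤, b: ⊤, c: -1, d: ⊤, e: ⊤, f: ⊤}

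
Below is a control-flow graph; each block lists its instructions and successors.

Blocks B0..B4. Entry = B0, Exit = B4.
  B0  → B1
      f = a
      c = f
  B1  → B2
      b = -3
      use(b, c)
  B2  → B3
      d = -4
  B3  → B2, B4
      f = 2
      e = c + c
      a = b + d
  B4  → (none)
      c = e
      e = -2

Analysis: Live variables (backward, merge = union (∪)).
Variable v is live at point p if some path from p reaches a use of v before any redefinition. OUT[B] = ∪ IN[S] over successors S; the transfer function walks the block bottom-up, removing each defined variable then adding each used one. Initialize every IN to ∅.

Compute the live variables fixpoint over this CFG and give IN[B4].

Converged values:
  B0:  IN={a}  OUT={c}
  B1:  IN={c}  OUT={b, c}
  B2:  IN={b, c}  OUT={b, c, d}
  B3:  IN={b, c, d}  OUT={b, c, e}
  B4:  IN={e}  OUT={}

B4 is the boundary node: OUT[B4] = {}
Applying B4's transfer function to that OUT value gives IN[B4] (row B4 above).

Answer: {e}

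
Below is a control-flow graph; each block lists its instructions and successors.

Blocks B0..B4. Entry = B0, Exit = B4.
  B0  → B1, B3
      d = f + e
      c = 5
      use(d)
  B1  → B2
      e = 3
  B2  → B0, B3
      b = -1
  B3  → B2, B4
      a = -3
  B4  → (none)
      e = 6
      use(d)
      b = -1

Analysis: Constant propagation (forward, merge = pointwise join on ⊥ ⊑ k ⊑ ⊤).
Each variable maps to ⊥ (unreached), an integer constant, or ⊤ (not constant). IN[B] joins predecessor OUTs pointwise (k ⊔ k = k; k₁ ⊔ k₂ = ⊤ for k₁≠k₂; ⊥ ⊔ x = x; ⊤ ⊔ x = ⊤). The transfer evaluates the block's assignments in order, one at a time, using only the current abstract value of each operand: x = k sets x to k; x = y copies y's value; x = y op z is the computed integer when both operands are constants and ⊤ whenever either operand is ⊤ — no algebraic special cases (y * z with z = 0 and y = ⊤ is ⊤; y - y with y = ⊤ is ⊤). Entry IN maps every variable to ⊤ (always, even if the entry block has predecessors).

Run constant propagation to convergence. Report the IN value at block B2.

Answer: {a: ⊤, b: ⊤, c: 5, d: ⊤, e: ⊤, f: ⊤}

Derivation:
Fixpoint table:
  B0:  IN=(all ⊤)  OUT={c:5; rest ⊤}
  B1:  IN={c:5; rest ⊤}  OUT={c:5, e:3; rest ⊤}
  B2:  IN={c:5; rest ⊤}  OUT={b:-1, c:5; rest ⊤}
  B3:  IN={c:5; rest ⊤}  OUT={a:-3, c:5; rest ⊤}
  B4:  IN={a:-3, c:5; rest ⊤}  OUT={a:-3, b:-1, c:5, e:6; rest ⊤}

Merge at B2: IN[B2] = OUT[B1] ⊔ OUT[B3] = {a: ⊤, b: ⊤, c: 5, d: ⊤, e: ⊤, f: ⊤}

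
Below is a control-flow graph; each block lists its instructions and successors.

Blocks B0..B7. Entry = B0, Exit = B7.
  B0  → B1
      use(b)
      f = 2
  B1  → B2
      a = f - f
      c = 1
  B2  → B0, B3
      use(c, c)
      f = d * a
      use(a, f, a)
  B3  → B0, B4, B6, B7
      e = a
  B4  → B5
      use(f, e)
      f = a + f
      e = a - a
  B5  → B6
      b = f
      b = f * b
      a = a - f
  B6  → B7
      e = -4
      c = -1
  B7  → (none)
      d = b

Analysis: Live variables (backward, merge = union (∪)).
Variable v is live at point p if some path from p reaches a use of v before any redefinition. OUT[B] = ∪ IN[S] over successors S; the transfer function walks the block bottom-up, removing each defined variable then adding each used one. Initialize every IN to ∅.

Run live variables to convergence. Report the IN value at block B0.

Answer: {b, d}

Derivation:
Fixpoint table:
  B0: | IN={b, d} | OUT={b, d, f}
  B1: | IN={b, d, f} | OUT={a, b, c, d}
  B2: | IN={a, b, c, d} | OUT={a, b, d, f}
  B3: | IN={a, b, d, f} | OUT={a, b, d, e, f}
  B4: | IN={a, e, f} | OUT={a, f}
  B5: | IN={a, f} | OUT={b}
  B6: | IN={b} | OUT={b}
  B7: | IN={b} | OUT={}

Merge at B0: OUT[B0] = IN[B1] = {b, d, f}
Applying B0's transfer function to that OUT value gives IN[B0] (row B0 above).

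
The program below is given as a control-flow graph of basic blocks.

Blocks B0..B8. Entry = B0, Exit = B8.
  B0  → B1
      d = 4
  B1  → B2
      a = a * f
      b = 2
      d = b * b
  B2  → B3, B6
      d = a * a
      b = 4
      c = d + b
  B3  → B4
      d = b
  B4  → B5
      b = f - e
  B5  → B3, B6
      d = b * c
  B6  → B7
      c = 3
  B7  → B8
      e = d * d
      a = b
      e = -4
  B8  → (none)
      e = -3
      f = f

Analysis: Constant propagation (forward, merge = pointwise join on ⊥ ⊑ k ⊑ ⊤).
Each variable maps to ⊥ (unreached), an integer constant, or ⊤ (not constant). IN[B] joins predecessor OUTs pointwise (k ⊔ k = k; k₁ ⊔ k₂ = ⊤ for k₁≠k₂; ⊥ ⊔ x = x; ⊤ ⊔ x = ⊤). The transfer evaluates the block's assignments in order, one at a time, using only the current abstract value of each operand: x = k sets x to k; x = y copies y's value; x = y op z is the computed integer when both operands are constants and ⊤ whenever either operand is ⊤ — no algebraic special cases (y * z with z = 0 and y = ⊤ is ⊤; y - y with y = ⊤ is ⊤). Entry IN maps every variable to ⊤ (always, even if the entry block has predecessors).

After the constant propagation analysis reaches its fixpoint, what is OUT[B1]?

Per-block solution:
  B0: | IN=(all ⊤) | OUT={d:4; rest ⊤}
  B1: | IN={d:4; rest ⊤} | OUT={b:2, d:4; rest ⊤}
  B2: | IN={b:2, d:4; rest ⊤} | OUT={b:4; rest ⊤}
  B3: | IN=(all ⊤) | OUT=(all ⊤)
  B4: | IN=(all ⊤) | OUT=(all ⊤)
  B5: | IN=(all ⊤) | OUT=(all ⊤)
  B6: | IN=(all ⊤) | OUT={c:3; rest ⊤}
  B7: | IN={c:3; rest ⊤} | OUT={c:3, e:-4; rest ⊤}
  B8: | IN={c:3, e:-4; rest ⊤} | OUT={c:3, e:-3; rest ⊤}

Merge at B1: IN[B1] = OUT[B0] = {a: ⊤, b: ⊤, c: ⊤, d: 4, e: ⊤, f: ⊤}
Applying B1's transfer function to that IN value gives OUT[B1] (row B1 above).

Answer: {a: ⊤, b: 2, c: ⊤, d: 4, e: ⊤, f: ⊤}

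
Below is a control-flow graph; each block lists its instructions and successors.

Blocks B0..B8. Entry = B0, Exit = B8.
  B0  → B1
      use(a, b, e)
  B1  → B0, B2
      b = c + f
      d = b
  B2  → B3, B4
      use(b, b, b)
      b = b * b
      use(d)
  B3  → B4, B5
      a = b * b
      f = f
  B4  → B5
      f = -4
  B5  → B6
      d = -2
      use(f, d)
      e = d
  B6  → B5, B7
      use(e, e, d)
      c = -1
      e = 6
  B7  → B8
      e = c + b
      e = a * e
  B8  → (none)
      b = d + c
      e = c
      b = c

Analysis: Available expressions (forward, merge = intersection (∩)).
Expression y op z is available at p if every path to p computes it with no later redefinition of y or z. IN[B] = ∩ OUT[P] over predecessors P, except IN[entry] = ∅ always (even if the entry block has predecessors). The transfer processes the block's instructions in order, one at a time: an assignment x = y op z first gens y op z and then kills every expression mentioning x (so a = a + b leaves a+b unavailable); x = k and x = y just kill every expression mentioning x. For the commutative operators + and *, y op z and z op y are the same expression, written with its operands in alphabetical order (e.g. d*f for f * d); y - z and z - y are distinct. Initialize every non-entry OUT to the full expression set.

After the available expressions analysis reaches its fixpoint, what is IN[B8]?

Answer: {b+c}

Working:
Converged values:
  B0:   IN={}   OUT={}
  B1:   IN={}   OUT={c+f}
  B2:   IN={c+f}   OUT={c+f}
  B3:   IN={c+f}   OUT={b*b}
  B4:   IN={}   OUT={}
  B5:   IN={}   OUT={}
  B6:   IN={}   OUT={}
  B7:   IN={}   OUT={b+c}
  B8:   IN={b+c}   OUT={c+d}

Merge at B8: IN[B8] = OUT[B7] = {b+c}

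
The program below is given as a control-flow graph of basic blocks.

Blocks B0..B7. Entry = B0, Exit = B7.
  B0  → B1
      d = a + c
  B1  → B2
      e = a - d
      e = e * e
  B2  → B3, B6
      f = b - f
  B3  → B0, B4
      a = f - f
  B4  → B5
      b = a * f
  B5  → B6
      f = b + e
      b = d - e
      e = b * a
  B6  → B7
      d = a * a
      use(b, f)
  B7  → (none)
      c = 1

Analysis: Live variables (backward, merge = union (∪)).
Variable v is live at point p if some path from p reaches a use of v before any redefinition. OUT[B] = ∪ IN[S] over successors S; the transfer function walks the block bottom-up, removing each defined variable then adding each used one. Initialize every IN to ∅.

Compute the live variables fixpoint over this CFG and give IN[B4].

Converged values:
  B0:   IN={a, b, c, f}   OUT={a, b, c, d, f}
  B1:   IN={a, b, c, d, f}   OUT={a, b, c, d, e, f}
  B2:   IN={a, b, c, d, e, f}   OUT={a, b, c, d, e, f}
  B3:   IN={b, c, d, e, f}   OUT={a, b, c, d, e, f}
  B4:   IN={a, d, e, f}   OUT={a, b, d, e}
  B5:   IN={a, b, d, e}   OUT={a, b, f}
  B6:   IN={a, b, f}   OUT={}
  B7:   IN={}   OUT={}

Merge at B4: OUT[B4] = IN[B5] = {a, b, d, e}
Applying B4's transfer function to that OUT value gives IN[B4] (row B4 above).

Answer: {a, d, e, f}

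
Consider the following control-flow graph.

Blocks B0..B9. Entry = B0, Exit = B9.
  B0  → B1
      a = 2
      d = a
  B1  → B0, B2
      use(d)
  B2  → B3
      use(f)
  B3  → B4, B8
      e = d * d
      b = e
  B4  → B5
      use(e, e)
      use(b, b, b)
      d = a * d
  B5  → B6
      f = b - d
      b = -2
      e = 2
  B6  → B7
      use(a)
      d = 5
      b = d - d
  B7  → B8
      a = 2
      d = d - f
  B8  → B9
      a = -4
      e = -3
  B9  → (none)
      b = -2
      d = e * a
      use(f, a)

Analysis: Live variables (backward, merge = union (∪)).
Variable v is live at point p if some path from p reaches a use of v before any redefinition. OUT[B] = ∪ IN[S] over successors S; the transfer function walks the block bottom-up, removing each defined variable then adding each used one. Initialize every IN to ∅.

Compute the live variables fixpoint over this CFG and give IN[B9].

Converged values:
  B0:  IN={f}  OUT={a, d, f}
  B1:  IN={a, d, f}  OUT={a, d, f}
  B2:  IN={a, d, f}  OUT={a, d, f}
  B3:  IN={a, d, f}  OUT={a, b, d, e, f}
  B4:  IN={a, b, d, e}  OUT={a, b, d}
  B5:  IN={a, b, d}  OUT={a, f}
  B6:  IN={a, f}  OUT={d, f}
  B7:  IN={d, f}  OUT={f}
  B8:  IN={f}  OUT={a, e, f}
  B9:  IN={a, e, f}  OUT={}

B9 is the boundary node: OUT[B9] = {}
Applying B9's transfer function to that OUT value gives IN[B9] (row B9 above).

Answer: {a, e, f}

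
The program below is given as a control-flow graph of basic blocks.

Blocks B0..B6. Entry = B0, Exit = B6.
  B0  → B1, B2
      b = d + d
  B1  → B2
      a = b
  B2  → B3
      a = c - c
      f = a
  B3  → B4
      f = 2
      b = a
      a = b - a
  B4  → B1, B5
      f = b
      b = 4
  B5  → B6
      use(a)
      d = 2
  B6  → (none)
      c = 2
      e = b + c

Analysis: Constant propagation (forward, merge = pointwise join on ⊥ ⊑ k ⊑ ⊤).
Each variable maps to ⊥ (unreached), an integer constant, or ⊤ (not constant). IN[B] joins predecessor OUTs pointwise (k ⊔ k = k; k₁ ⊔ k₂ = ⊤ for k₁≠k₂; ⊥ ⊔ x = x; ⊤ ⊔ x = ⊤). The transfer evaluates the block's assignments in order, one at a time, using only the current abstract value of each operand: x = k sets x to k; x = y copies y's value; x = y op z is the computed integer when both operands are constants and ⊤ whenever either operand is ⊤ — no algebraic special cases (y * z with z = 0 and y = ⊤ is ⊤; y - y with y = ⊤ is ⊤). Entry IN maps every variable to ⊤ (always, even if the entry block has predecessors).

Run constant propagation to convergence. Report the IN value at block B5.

Answer: {a: ⊤, b: 4, c: ⊤, d: ⊤, e: ⊤, f: ⊤}

Derivation:
Per-block solution:
  B0:  IN=(all ⊤)  OUT=(all ⊤)
  B1:  IN=(all ⊤)  OUT=(all ⊤)
  B2:  IN=(all ⊤)  OUT=(all ⊤)
  B3:  IN=(all ⊤)  OUT={f:2; rest ⊤}
  B4:  IN={f:2; rest ⊤}  OUT={b:4; rest ⊤}
  B5:  IN={b:4; rest ⊤}  OUT={b:4, d:2; rest ⊤}
  B6:  IN={b:4, d:2; rest ⊤}  OUT={b:4, c:2, d:2, e:6; rest ⊤}

Merge at B5: IN[B5] = OUT[B4] = {a: ⊤, b: 4, c: ⊤, d: ⊤, e: ⊤, f: ⊤}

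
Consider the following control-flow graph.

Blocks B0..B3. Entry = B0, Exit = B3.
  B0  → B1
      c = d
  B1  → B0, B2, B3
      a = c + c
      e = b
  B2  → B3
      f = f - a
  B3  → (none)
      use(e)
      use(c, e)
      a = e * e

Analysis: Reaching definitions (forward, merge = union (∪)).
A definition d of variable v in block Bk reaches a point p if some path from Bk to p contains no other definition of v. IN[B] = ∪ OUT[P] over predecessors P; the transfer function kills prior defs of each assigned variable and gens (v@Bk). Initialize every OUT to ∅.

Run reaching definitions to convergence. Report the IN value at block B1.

Answer: {a@B1, c@B0, e@B1}

Derivation:
Fixpoint table:
  B0:   IN={a@B1, c@B0, e@B1}   OUT={a@B1, c@B0, e@B1}
  B1:   IN={a@B1, c@B0, e@B1}   OUT={a@B1, c@B0, e@B1}
  B2:   IN={a@B1, c@B0, e@B1}   OUT={a@B1, c@B0, e@B1, f@B2}
  B3:   IN={a@B1, c@B0, e@B1, f@B2}   OUT={a@B3, c@B0, e@B1, f@B2}

Merge at B1: IN[B1] = OUT[B0] = {a@B1, c@B0, e@B1}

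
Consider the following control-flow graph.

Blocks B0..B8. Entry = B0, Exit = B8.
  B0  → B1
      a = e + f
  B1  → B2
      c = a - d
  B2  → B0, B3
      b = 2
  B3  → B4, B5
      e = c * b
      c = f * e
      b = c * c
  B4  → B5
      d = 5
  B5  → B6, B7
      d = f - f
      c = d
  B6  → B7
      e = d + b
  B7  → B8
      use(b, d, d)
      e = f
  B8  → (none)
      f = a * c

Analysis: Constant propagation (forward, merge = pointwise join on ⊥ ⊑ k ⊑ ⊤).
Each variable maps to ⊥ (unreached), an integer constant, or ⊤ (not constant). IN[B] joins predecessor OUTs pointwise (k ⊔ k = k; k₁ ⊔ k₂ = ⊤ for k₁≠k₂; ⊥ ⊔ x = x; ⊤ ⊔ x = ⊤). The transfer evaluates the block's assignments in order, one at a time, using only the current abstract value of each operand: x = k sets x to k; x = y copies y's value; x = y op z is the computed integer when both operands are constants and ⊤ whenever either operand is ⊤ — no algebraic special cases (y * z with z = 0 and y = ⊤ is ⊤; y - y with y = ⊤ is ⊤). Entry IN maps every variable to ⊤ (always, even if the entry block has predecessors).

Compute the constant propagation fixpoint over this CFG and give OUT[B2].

Fixpoint table:
  B0:   IN=(all ⊤)   OUT=(all ⊤)
  B1:   IN=(all ⊤)   OUT=(all ⊤)
  B2:   IN=(all ⊤)   OUT={b:2; rest ⊤}
  B3:   IN={b:2; rest ⊤}   OUT=(all ⊤)
  B4:   IN=(all ⊤)   OUT={d:5; rest ⊤}
  B5:   IN=(all ⊤)   OUT=(all ⊤)
  B6:   IN=(all ⊤)   OUT=(all ⊤)
  B7:   IN=(all ⊤)   OUT=(all ⊤)
  B8:   IN=(all ⊤)   OUT=(all ⊤)

Merge at B2: IN[B2] = OUT[B1] = {a: ⊤, b: ⊤, c: ⊤, d: ⊤, e: ⊤, f: ⊤}
Applying B2's transfer function to that IN value gives OUT[B2] (row B2 above).

Answer: {a: ⊤, b: 2, c: ⊤, d: ⊤, e: ⊤, f: ⊤}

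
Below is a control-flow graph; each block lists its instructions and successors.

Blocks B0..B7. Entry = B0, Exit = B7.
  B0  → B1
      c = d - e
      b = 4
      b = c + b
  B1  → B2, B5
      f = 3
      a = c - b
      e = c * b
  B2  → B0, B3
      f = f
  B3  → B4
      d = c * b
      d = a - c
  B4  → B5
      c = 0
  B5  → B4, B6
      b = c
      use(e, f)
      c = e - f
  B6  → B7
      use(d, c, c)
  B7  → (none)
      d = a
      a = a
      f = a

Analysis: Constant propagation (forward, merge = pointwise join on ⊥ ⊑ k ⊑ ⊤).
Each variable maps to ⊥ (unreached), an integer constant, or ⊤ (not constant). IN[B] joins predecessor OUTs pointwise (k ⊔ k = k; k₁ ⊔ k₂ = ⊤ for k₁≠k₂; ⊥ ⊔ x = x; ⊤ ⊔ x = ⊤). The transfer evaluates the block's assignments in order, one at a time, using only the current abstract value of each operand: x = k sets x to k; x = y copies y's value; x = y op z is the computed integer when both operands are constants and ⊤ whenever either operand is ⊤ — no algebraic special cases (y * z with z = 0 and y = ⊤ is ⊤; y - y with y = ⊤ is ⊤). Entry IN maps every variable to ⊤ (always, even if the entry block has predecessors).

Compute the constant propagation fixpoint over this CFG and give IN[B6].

Answer: {a: ⊤, b: ⊤, c: ⊤, d: ⊤, e: ⊤, f: 3}

Derivation:
Converged values:
  B0:   IN=(all ⊤)   OUT=(all ⊤)
  B1:   IN=(all ⊤)   OUT={f:3; rest ⊤}
  B2:   IN={f:3; rest ⊤}   OUT={f:3; rest ⊤}
  B3:   IN={f:3; rest ⊤}   OUT={f:3; rest ⊤}
  B4:   IN={f:3; rest ⊤}   OUT={c:0, f:3; rest ⊤}
  B5:   IN={f:3; rest ⊤}   OUT={f:3; rest ⊤}
  B6:   IN={f:3; rest ⊤}   OUT={f:3; rest ⊤}
  B7:   IN={f:3; rest ⊤}   OUT=(all ⊤)

Merge at B6: IN[B6] = OUT[B5] = {a: ⊤, b: ⊤, c: ⊤, d: ⊤, e: ⊤, f: 3}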